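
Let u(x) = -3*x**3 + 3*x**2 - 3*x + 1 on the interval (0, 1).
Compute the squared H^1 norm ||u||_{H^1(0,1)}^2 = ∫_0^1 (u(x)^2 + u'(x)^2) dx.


||u||_{H^1}^2 = 381/35

The H^1 norm (squared) on an interval (0, L) is
  ||u||_{H^1}^2 = ∫_0^L u(x)^2 dx + ∫_0^L u'(x)^2 dx.
Compute u'(x) = -9*x**2 + 6*x - 3.
Then u(x)^2 = 9*x**6 - 18*x**5 + 27*x**4 - 24*x**3 + 15*x**2 - 6*x + 1 and u'(x)^2 = 81*x**4 - 108*x**3 + 90*x**2 - 36*x + 9.
Integrate each monomial from 0 to 1 using ∫_0^1 c·x^n dx = c·1^(n+1)/(n+1):
  ∫_0^1 u(x)^2 dx = ∫_0^1 (9*x^6 - 18*x^5 + 27*x^4 - 24*x^3 + 15*x^2 - 6*x + 1) dx. Term by term:
    ∫_0^1 9*x^6 dx = 9/7;  ∫_0^1 -18*x^5 dx = -3;  ∫_0^1 27*x^4 dx = 27/5;
    ∫_0^1 -24*x^3 dx = -6;  ∫_0^1 15*x^2 dx = 5;  ∫_0^1 -6*x dx = -3;
    ∫_0^1 1 dx = 1.
  Sum: 9/7 − 3 + 27/5 − 6 + 5 − 3 + 1 = 24/35.
  ∫_0^1 u'(x)^2 dx = ∫_0^1 (81*x^4 - 108*x^3 + 90*x^2 - 36*x + 9) dx. Term by term:
    ∫_0^1 81*x^4 dx = 81/5;  ∫_0^1 -108*x^3 dx = -27;  ∫_0^1 90*x^2 dx = 30;
    ∫_0^1 -36*x dx = -18;  ∫_0^1 9 dx = 9.
  Sum: 81/5 − 27 + 30 − 18 + 9 = 51/5.
Adding: ||u||_{H^1}^2 = 24/35 + 51/5 = 381/35.


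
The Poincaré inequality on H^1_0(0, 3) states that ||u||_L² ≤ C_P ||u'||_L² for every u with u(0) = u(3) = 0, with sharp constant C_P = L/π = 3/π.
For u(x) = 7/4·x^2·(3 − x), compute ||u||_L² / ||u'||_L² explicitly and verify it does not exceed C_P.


||u||_L² / ||u'||_L² = 3*sqrt(14)/14 < C_P = 3/π.

u(x) = 7/4·x^2·(3 − x), so u'(x) = 21*x*(2 - x)/4.
u(x) = 7/4·x^2·(3 − x) vanishes at x = 0 and x = 3, so u ∈ H^1_0(0, 3). Differentiate via the product rule and integrate the resulting polynomials term by term.
  ∫_0^3 u² dx = ∫_0^3 (49*x^6/16 - 147*x^5/8 + 441*x^4/16) dx. Term by term:
    ∫_0^3 49*x^6/16 dx = 15309/16;  ∫_0^3 -147*x^5/8 dx = -35721/16;  ∫_0^3 441*x^4/16 dx = 107163/80.
  Sum: 15309/16 − 35721/16 + 107163/80 = 5103/80.
  ∫_0^3 (u')² dx = ∫_0^3 (441*x^4/16 - 441*x^3/4 + 441*x^2/4) dx. Term by term:
    ∫_0^3 441*x^4/16 dx = 107163/80;  ∫_0^3 -441*x^3/4 dx = -35721/16;  ∫_0^3 441*x^2/4 dx = 3969/4.
  Sum: 107163/80 − 35721/16 + 3969/4 = 3969/40.
∫_0^3 u² dx = 5103/80, so ||u||_L² = 27*sqrt(35)/20.
∫_0^3 (u')² dx = 3969/40, so ||u'||_L² = 63*sqrt(10)/20.
Ratio ||u||_L² / ||u'||_L² = 3*sqrt(14)/14.
Sharp Poincaré constant on H^1_0(0, 3) is C_P = L/π = 3/π, achieved by sin(π/3·x).
A polynomial bump cannot attain the sharp Poincaré constant (only the first sine eigenfunction does), so the ratio is strictly less than C_P, consistent with ||u||_L² ≤ C_P ||u'||_L².


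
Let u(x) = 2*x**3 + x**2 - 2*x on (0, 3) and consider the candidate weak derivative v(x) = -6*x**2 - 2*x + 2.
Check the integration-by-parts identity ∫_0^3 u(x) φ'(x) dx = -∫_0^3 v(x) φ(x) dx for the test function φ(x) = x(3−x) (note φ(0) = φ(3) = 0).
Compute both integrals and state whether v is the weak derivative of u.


LHS = -387/5, RHS = 387/5. No, v is not the weak derivative of u.

u(x) = 2*x**3 + x**2 - 2*x, classical derivative u'(x) = 6*x**2 + 2*x - 2.
φ(x) = x(3−x), so φ'(x) = 3 - 2*x.
Note φ(0) = φ(3) = 0, so the boundary term u·φ vanishes.
LHS = ∫_0^3 u(x) φ'(x) dx = ∫_0^3 (-4*x^4 + 4*x^3 + 7*x^2 - 6*x) dx. Term by term:
  ∫_0^3 -4*x^4 dx = -972/5;  ∫_0^3 4*x^3 dx = 81;  ∫_0^3 7*x^2 dx = 63;
  ∫_0^3 -6*x dx = -27.
Sum: -972/5 + 81 + 63 − 27 = -387/5.
So LHS = -387/5.
∫_0^3 v(x) φ(x) dx = ∫_0^3 (6*x^4 - 16*x^3 - 8*x^2 + 6*x) dx. Term by term:
  ∫_0^3 6*x^4 dx = 1458/5;  ∫_0^3 -16*x^3 dx = -324;  ∫_0^3 -8*x^2 dx = -72;
  ∫_0^3 6*x dx = 27.
Sum: 1458/5 − 324 − 72 + 27 = -387/5.
So RHS = -∫_0^3 v(x) φ(x) dx = 387/5.
LHS − RHS = -774/5 ≠ 0, so the identity fails.
(For a valid weak derivative the identity must hold for EVERY test function, in particular this one. The failure shows v is NOT the weak derivative of u.)
Correct weak derivative would be u'(x) = 6*x**2 + 2*x - 2.


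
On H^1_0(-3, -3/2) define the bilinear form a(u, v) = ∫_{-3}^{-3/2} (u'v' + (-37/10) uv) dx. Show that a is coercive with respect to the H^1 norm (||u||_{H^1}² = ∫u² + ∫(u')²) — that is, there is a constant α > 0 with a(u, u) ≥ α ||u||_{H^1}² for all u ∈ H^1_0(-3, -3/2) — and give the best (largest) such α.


α = (-333 + 40*π^2)/(10*(9 + 4*π^2))

Coercivity of a(·,·) on H^1_0(-3, -3/2) means a(u, u) ≥ α ||u||_{H^1}² for every u ∈ H^1_0.
The interval has length L = 3/2, and Poincaré/coercivity depend only on L. Here a(u, u) = ∫(u')² + (-37/10)·∫u².
Here c = -37/10 < 0 with |c| < (π/L)² = 4*π^2/9, so coercivity still holds. The condition a(u,u) ≥ α||u||_{H^1}² reads (1−α)∫(u')² ≥ (α−c)∫u². Any admissible α is ≤ 1 (rapidly oscillating u have ∫u²/∫(u')² → 0), and α = 1 would force 0 ≥ (1−c)∫u², impossible since c < 1; so 1−α > 0. By the sharp Poincaré inequality on H^1_0 of an interval of length L, ∫(u')² ≥ (π/L)²∫u² with equality for the first sine mode sin(π(x−x₀)/L) (x₀ the left endpoint), so the inequality holds for all u iff (1−α)(π/L)² ≥ α − c, i.e. α ≤ ((π/L)² + c)/((π/L)² + 1) = (1 + c(L/π)²)/(1 + (L/π)²). (Direct route, valid since c ≤ 0: Poincaré gives c∫u² ≥ c(L/π)²∫(u')², so a(u,u) ≥ (1 + c(L/π)²)∫(u')², while ||u||_{H^1}² ≤ (1 + (L/π)²)∫(u')²; dividing yields the same α.) With (π/L)² = 4*π^2/9 and c = -37/10, the largest admissible constant is α = ((π/L)² + c)/((π/L)² + 1).
Simplifying, α = (-333 + 40*π^2)/(10*(9 + 4*π^2)).


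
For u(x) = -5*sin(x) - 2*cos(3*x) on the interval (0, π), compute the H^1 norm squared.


||u||_{H^1(0,π)}^2 = 45*π

u'(x) = 6*sin(3*x) - 5*cos(x).
Expand u² and (u')² and integrate term by term on (0, π), using: for integers n ≥ 1, ∫_0^π sin²(nx) dx = ∫_0^π cos²(nx) dx = π/2; for n ≠ n', ∫_0^π sin(nx)sin(n'x) dx = ∫_0^π cos(nx)cos(n'x) dx = 0; and by product-to-sum, ∫_0^π sin(nx)cos(n'x) dx = ½∫_0^π [sin((n+n')x) + sin((n−n')x)] dx, which is 0 when n+n' is even and 2n/(n²−n'²) when n+n' is odd (it need not vanish on (0, π)).
  u² squared terms: (-5)²·∫sin(x)² dx = 25·π/2 = 25*π/2;  (-2)²·∫cos(3x)² dx = 4·π/2 = 2*π.
  u² cross terms: 2·(-5)·(-2)·∫sin(x)·cos(3x) dx = 20·(0) = 0.
  So ∫_0^π u² dx = 25*π/2 + 2*π + 0 = 29*π/2.
  (u')² squared terms: (-5)²·∫cos(x)² dx = 25·π/2 = 25*π/2;  (6)²·∫sin(3x)² dx = 36·π/2 = 18*π.
  (u')² cross terms: 2·(-5)·(6)·∫cos(x)·sin(3x) dx = -60·(0) = 0.
  So ∫_0^π (u')² dx = 25*π/2 + 18*π + 0 = 61*π/2.
||u||_{H^1}^2 = (29*π/2) + (61*π/2) = 45*π.


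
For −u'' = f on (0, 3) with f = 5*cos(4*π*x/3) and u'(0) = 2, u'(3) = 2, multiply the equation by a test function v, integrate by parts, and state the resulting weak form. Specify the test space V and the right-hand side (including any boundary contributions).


V = H^1(0, 3) (v unrestricted at boundary; u is determined up to an additive constant); weak form: ∫_0^3 u'v' dx = ∫_0^3 (5*cos(4*π*x/3)) v dx + 2·v(3) − 2·v(0) for all v ∈ V.

Multiply both sides by a test function v and integrate from 0 to 3:
  ∫_0^3 −u''(x) v(x) dx = ∫_0^3 f(x) v(x) dx.
Integrate the LHS by parts once:
  ∫_0^3 −u'' v dx = −[u'(x) v(x)]_0^3 + ∫_0^3 u'(x) v'(x) dx.
Thus ∫_0^3 u'(x) v'(x) dx = ∫_0^3 f(x) v(x) dx + [u'(x) v(x)]_0^3.
Choose V so that boundary terms are either known or forced to vanish.
u has inhomogeneous Neumann u'(0) = 2, u'(3) = 2. [u' v]_0^3 = (2)·v(3) − (2)·v(0) = 2·v(3) − 2·v(0). Take V = H^1(0, 3); boundary term becomes part of RHS.
Weak formulation: find u (satisfying any essential BC) such that ∫_0^3 u'(x) v'(x) dx = ∫_0^3 f v dx + 2·v(3) − 2·v(0) for all v ∈ V (Neumann data are natural BCs: they enter the RHS as boundary terms).
Substituting f(x) = 5*cos(4*π*x/3), the right-hand side is ∫_0^3 (5*cos(4*π*x/3)) v dx + 2·v(3) − 2·v(0).
Compatibility check (pure Neumann): taking v ≡ 1 ∈ V gives 0 = ∫_0^3 f dx + (2) − (2), i.e. ∫_0^3 f dx must equal u'(0) − u'(3) = 0. Indeed ∫_0^3 (5*cos(4*π*x/3)) dx = 0, so the data are compatible. The solution is then unique only up to an additive constant (fix it e.g. by requiring ∫_0^3 u dx = 0).


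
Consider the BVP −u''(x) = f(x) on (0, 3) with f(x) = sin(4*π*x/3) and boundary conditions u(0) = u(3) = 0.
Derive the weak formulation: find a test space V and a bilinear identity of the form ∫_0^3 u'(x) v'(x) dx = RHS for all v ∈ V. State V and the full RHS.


V = H^1_0(0, 3) (so v(0) = v(3) = 0); weak form: ∫_0^3 u'v' dx = ∫_0^3 (sin(4*π*x/3)) v dx for all v ∈ V.

Multiply both sides by a test function v and integrate from 0 to 3:
  ∫_0^3 −u''(x) v(x) dx = ∫_0^3 f(x) v(x) dx.
Integrate the LHS by parts once:
  ∫_0^3 −u'' v dx = −[u'(x) v(x)]_0^3 + ∫_0^3 u'(x) v'(x) dx.
Thus ∫_0^3 u'(x) v'(x) dx = ∫_0^3 f(x) v(x) dx + [u'(x) v(x)]_0^3.
Choose V so that boundary terms are either known or forced to vanish.
u is Dirichlet: u(0) = u(3) = 0. Let V = H^1_0(0, 3); then v(0) = v(3) = 0, and [u' v]_0^3 = 0.
Weak formulation: find u (satisfying any essential BC) such that ∫_0^3 u'(x) v'(x) dx = ∫_0^3 f v dx for all v ∈ V.
Substituting f(x) = sin(4*π*x/3), the right-hand side is ∫_0^3 (sin(4*π*x/3)) v dx.


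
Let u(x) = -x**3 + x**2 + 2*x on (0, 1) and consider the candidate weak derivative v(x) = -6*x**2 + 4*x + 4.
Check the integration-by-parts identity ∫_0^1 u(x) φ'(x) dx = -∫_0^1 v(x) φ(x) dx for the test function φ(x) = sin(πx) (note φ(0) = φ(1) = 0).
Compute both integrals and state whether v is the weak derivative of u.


LHS = -3/π - 12/π^3, RHS = -6/π - 24/π^3. No, v is not the weak derivative of u.

u(x) = -x**3 + x**2 + 2*x, classical derivative u'(x) = -3*x**2 + 2*x + 2.
φ(x) = sin(πx), so φ'(x) = π*cos(π*x).
Note φ(0) = φ(1) = 0, so the boundary term u·φ vanishes.
LHS = ∫_0^1 u(x) φ'(x) dx = ∫_0^1 (-π*x^3*cos(π*x) + π*x^2*cos(π*x) + 2*π*x*cos(π*x)) dx. Term by term:
  ∫_0^1 π*x^2*cos(π*x) dx = -2/π;  ∫_0^1 -π*x^3*cos(π*x) dx = -12/π^3 + 3/π;  ∫_0^1 2*π*x*cos(π*x) dx = -4/π.
Sum: -2/π + -12/π^3 + 3/π − 4/π = -3/π - 12/π^3.
So LHS = -3/π - 12/π^3.
∫_0^1 v(x) φ(x) dx = ∫_0^1 (-6*x^2*sin(π*x) + 4*x*sin(π*x) + 4*sin(π*x)) dx. Term by term:
  ∫_0^1 4*sin(π*x) dx = 8/π;  ∫_0^1 -6*x^2*sin(π*x) dx = -6/π + 24/π^3;  ∫_0^1 4*x*sin(π*x) dx = 4/π.
Sum: 8/π + -6/π + 24/π^3 + 4/π = 24/π^3 + 6/π.
So RHS = -∫_0^1 v(x) φ(x) dx = -6/π - 24/π^3.
LHS − RHS = 12/π^3 + 3/π ≠ 0, so the identity fails.
(For a valid weak derivative the identity must hold for EVERY test function, in particular this one. The failure shows v is NOT the weak derivative of u.)
Correct weak derivative would be u'(x) = -3*x**2 + 2*x + 2.


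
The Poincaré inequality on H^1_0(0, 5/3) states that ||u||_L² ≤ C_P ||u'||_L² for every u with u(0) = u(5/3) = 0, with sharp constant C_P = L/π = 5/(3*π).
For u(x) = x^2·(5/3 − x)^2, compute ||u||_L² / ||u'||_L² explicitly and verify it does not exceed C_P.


||u||_L² / ||u'||_L² = 5*sqrt(3)/18 < C_P = 5/(3*π).

u(x) = x^2·(5/3 − x)^2, so u'(x) = 2*x*(3*x - 5)*(6*x - 5)/9.
u(x) = x^2·(5/3 − x)^2 vanishes at x = 0 and x = 5/3, so u ∈ H^1_0(0, 5/3). Differentiate via the product rule and integrate the resulting polynomials term by term.
  ∫_0^5/3 u² dx = ∫_0^5/3 (x^8 - 20*x^7/3 + 50*x^6/3 - 500*x^5/27 + 625*x^4/81) dx. Term by term:
    ∫_0^5/3 x^8 dx = 1953125/177147;  ∫_0^5/3 -20*x^7/3 dx = -1953125/39366;  ∫_0^5/3 50*x^6/3 dx = 3906250/45927;
    ∫_0^5/3 -500*x^5/27 dx = -3906250/59049;  ∫_0^5/3 625*x^4/81 dx = 390625/19683.
  Sum: 1953125/177147 − 1953125/39366 + 3906250/45927 − 3906250/59049 + 390625/19683 = 390625/2480058.
  ∫_0^5/3 (u')² dx = ∫_0^5/3 (16*x^6 - 80*x^5 + 1300*x^4/9 - 1000*x^3/9 + 2500*x^2/81) dx. Term by term:
    ∫_0^5/3 16*x^6 dx = 1250000/15309;  ∫_0^5/3 -80*x^5 dx = -625000/2187;  ∫_0^5/3 1300*x^4/9 dx = 812500/2187;
    ∫_0^5/3 -1000*x^3/9 dx = -156250/729;  ∫_0^5/3 2500*x^2/81 dx = 312500/6561.
  Sum: 1250000/15309 − 625000/2187 + 812500/2187 − 156250/729 + 312500/6561 = 31250/45927.
∫_0^5/3 u² dx = 390625/2480058, so ||u||_L² = 625*sqrt(42)/10206.
∫_0^5/3 (u')² dx = 31250/45927, so ||u'||_L² = 125*sqrt(14)/567.
Ratio ||u||_L² / ||u'||_L² = 5*sqrt(3)/18.
Sharp Poincaré constant on H^1_0(0, 5/3) is C_P = L/π = 5/(3*π), achieved by sin(3*π/5·x).
A polynomial bump cannot attain the sharp Poincaré constant (only the first sine eigenfunction does), so the ratio is strictly less than C_P, consistent with ||u||_L² ≤ C_P ||u'||_L².


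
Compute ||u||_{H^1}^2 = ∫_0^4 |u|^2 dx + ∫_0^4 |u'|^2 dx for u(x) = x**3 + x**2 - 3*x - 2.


||u||_{H^1}^2 = 473876/105

The H^1 norm (squared) on an interval (0, L) is
  ||u||_{H^1}^2 = ∫_0^L u(x)^2 dx + ∫_0^L u'(x)^2 dx.
Compute u'(x) = 3*x**2 + 2*x - 3.
Then u(x)^2 = x**6 + 2*x**5 - 5*x**4 - 10*x**3 + 5*x**2 + 12*x + 4 and u'(x)^2 = 9*x**4 + 12*x**3 - 14*x**2 - 12*x + 9.
Integrate each monomial from 0 to 4 using ∫_0^4 c·x^n dx = c·4^(n+1)/(n+1):
  ∫_0^4 u(x)^2 dx = ∫_0^4 (x^6 + 2*x^5 - 5*x^4 - 10*x^3 + 5*x^2 + 12*x + 4) dx. Term by term:
    ∫_0^4 x^6 dx = 16384/7;  ∫_0^4 2*x^5 dx = 4096/3;  ∫_0^4 -5*x^4 dx = -1024;
    ∫_0^4 -10*x^3 dx = -640;  ∫_0^4 5*x^2 dx = 320/3;  ∫_0^4 12*x dx = 96;
    ∫_0^4 4 dx = 16.
  Sum: 16384/7 + 4096/3 − 1024 − 640 + 320/3 + 96 + 16 = 15824/7.
  ∫_0^4 u'(x)^2 dx = ∫_0^4 (9*x^4 + 12*x^3 - 14*x^2 - 12*x + 9) dx. Term by term:
    ∫_0^4 9*x^4 dx = 9216/5;  ∫_0^4 12*x^3 dx = 768;  ∫_0^4 -14*x^2 dx = -896/3;
    ∫_0^4 -12*x dx = -96;  ∫_0^4 9 dx = 36.
  Sum: 9216/5 + 768 − 896/3 − 96 + 36 = 33788/15.
Adding: ||u||_{H^1}^2 = 15824/7 + 33788/15 = 473876/105.


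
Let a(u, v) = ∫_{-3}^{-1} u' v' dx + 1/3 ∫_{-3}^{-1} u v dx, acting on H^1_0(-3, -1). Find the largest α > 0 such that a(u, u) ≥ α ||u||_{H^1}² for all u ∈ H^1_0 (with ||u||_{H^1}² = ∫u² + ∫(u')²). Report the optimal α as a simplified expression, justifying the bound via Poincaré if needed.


α = (4/3 + π^2)/(4 + π^2)

Coercivity of a(·,·) on H^1_0(-3, -1) means a(u, u) ≥ α ||u||_{H^1}² for every u ∈ H^1_0.
The interval has length L = 2, and Poincaré/coercivity depend only on L. Here a(u, u) = ∫(u')² + (1/3)·∫u².
Here 0 < c = 1/3 < 1. The condition a(u,u) ≥ α||u||_{H^1}² reads (1−α)∫(u')² ≥ (α−c)∫u². Any admissible α is ≤ 1 (rapidly oscillating u have ∫u²/∫(u')² → 0), and α = 1 would force 0 ≥ (1−c)∫u², impossible since c < 1; so 1−α > 0. By the sharp Poincaré inequality on H^1_0 of an interval of length L, ∫(u')² ≥ (π/L)²∫u² with equality for the first sine mode sin(π(x−x₀)/L) (x₀ the left endpoint), so the inequality holds for all u iff (1−α)(π/L)² ≥ α − c, i.e. α ≤ ((π/L)² + c)/((π/L)² + 1) = (1 + c(L/π)²)/(1 + (L/π)²). With (π/L)² = π^2/4 and c = 1/3, the largest admissible constant is α = ((π/L)² + c)/((π/L)² + 1).
Simplifying, α = (4/3 + π^2)/(4 + π^2).


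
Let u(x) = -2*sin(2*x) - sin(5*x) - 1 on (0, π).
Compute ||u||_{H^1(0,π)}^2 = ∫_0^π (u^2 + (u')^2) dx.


||u||_{H^1(0,π)}^2 = 4/5 + 24*π

u'(x) = -4*cos(2*x) - 5*cos(5*x).
Expand u² and (u')² and integrate term by term on (0, π), using: for integers n ≥ 1, ∫_0^π sin²(nx) dx = ∫_0^π cos²(nx) dx = π/2; for n ≠ n', ∫_0^π sin(nx)sin(n'x) dx = ∫_0^π cos(nx)cos(n'x) dx = 0; and by product-to-sum, ∫_0^π sin(nx)cos(n'x) dx = ½∫_0^π [sin((n+n')x) + sin((n−n')x)] dx, which is 0 when n+n' is even and 2n/(n²−n'²) when n+n' is odd (it need not vanish on (0, π)). For the constant mode: ∫_0^π 1 dx = π, ∫_0^π cos(nx) dx = 0, ∫_0^π sin(nx) dx = (1−(−1)^n)/n.
  u² squared terms: (-1)²·∫1 dx = 1·π = π;  (-1)²·∫sin(5x)² dx = 1·π/2 = π/2;  (-2)²·∫sin(2x)² dx = 4·π/2 = 2*π.
  u² cross terms: 2·(-1)·(-1)·∫1·sin(5x) dx = 2·(2/5) = 4/5;  2·(-1)·(-2)·∫1·sin(2x) dx = 4·(0) = 0;  2·(-1)·(-2)·∫sin(5x)·sin(2x) dx = 4·(0) = 0.
  So ∫_0^π u² dx = π + π/2 + 2*π + 4/5 + 0 + 0 = 4/5 + 7*π/2.
  (u')² squared terms: (-5)²·∫cos(5x)² dx = 25·π/2 = 25*π/2;  (-4)²·∫cos(2x)² dx = 16·π/2 = 8*π.
  (u')² cross terms: 2·(-5)·(-4)·∫cos(5x)·cos(2x) dx = 40·(0) = 0.
  So ∫_0^π (u')² dx = 25*π/2 + 8*π + 0 = 41*π/2.
||u||_{H^1}^2 = (4/5 + 7*π/2) + (41*π/2) = 4/5 + 24*π.


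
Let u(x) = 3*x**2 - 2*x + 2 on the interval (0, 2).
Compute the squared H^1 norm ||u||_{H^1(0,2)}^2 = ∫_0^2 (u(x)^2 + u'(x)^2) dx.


||u||_{H^1}^2 = 1504/15

The H^1 norm (squared) on an interval (0, L) is
  ||u||_{H^1}^2 = ∫_0^L u(x)^2 dx + ∫_0^L u'(x)^2 dx.
Compute u'(x) = 6*x - 2.
Then u(x)^2 = 9*x**4 - 12*x**3 + 16*x**2 - 8*x + 4 and u'(x)^2 = 36*x**2 - 24*x + 4.
Integrate each monomial from 0 to 2 using ∫_0^2 c·x^n dx = c·2^(n+1)/(n+1):
  ∫_0^2 u(x)^2 dx = ∫_0^2 (9*x^4 - 12*x^3 + 16*x^2 - 8*x + 4) dx. Term by term:
    ∫_0^2 9*x^4 dx = 288/5;  ∫_0^2 -12*x^3 dx = -48;  ∫_0^2 16*x^2 dx = 128/3;
    ∫_0^2 -8*x dx = -16;  ∫_0^2 4 dx = 8.
  Sum: 288/5 − 48 + 128/3 − 16 + 8 = 664/15.
  ∫_0^2 u'(x)^2 dx = ∫_0^2 (36*x^2 - 24*x + 4) dx. Term by term:
    ∫_0^2 36*x^2 dx = 96;  ∫_0^2 -24*x dx = -48;  ∫_0^2 4 dx = 8.
  Sum: 96 − 48 + 8 = 56.
Adding: ||u||_{H^1}^2 = 664/15 + 56 = 1504/15.


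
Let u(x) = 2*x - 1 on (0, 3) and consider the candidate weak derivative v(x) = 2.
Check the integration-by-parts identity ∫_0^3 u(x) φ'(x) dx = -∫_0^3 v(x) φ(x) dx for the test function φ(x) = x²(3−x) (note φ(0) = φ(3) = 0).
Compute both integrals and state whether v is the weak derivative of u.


LHS = -27/2, RHS = -27/2. Yes, v = u' weakly.

u(x) = 2*x - 1, classical derivative u'(x) = 2.
φ(x) = x²(3−x), so φ'(x) = 3*x*(2 - x).
Note φ(0) = φ(3) = 0, so the boundary term u·φ vanishes.
LHS = ∫_0^3 u(x) φ'(x) dx = ∫_0^3 (-6*x^3 + 15*x^2 - 6*x) dx. Term by term:
  ∫_0^3 -6*x^3 dx = -243/2;  ∫_0^3 15*x^2 dx = 135;  ∫_0^3 -6*x dx = -27.
Sum: -243/2 + 135 − 27 = -27/2.
So LHS = -27/2.
∫_0^3 v(x) φ(x) dx = ∫_0^3 (-2*x^3 + 6*x^2) dx. Term by term:
  ∫_0^3 -2*x^3 dx = -81/2;  ∫_0^3 6*x^2 dx = 54.
Sum: -81/2 + 54 = 27/2.
So RHS = -∫_0^3 v(x) φ(x) dx = -27/2.
LHS = RHS, so the identity holds for this test φ.
Moreover u is smooth here and v(x) = u'(x) = 2 pointwise, so the identity holds for every test function. Hence v is the weak derivative of u.


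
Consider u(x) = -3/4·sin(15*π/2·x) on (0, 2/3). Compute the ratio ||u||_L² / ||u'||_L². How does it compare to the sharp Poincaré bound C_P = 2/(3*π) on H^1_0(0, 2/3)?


||u||_L² / ||u'||_L² = 2/(15*π) < C_P = 2/(3*π).

u(x) = -3/4·sin(15*π/2·x), so u'(x) = -45*π*cos(15*π*x/2)/8.
Writing u(x) = A·sin(kπx/L) with A = -3/4 and k = 5, use ∫_0^L sin²(kπx/L) dx = L/2 and ∫_0^L cos²(kπx/L) dx = L/2.
u² = 9/16·sin²(15*π/2·x) and (u')² = 2025*π^2/64·cos²(15*π/2·x), and each of sin², cos² integrates to L/2 = 1/3 over (0, 2/3).
∫_0^2/3 u² dx = 3/16, so ||u||_L² = sqrt(3)/4.
∫_0^2/3 (u')² dx = 675*π^2/64, so ||u'||_L² = 15*sqrt(3)*π/8.
Ratio ||u||_L² / ||u'||_L² = 2/(15*π).
Sharp Poincaré constant on H^1_0(0, 2/3) is C_P = L/π = 2/(3*π), achieved by sin(3*π/2·x).
This is the k = 5 harmonic; the ratio L/(kπ) is strictly less than C_P = L/π, consistent with the sharp inequality ||u||_L² ≤ C_P ||u'||_L².


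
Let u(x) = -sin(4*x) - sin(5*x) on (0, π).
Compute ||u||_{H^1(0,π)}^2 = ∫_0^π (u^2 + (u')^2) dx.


||u||_{H^1(0,π)}^2 = 43*π/2

u'(x) = -4*cos(4*x) - 5*cos(5*x).
Expand u² and (u')² and integrate term by term on (0, π), using: for integers n ≥ 1, ∫_0^π sin²(nx) dx = ∫_0^π cos²(nx) dx = π/2; for n ≠ n', ∫_0^π sin(nx)sin(n'x) dx = ∫_0^π cos(nx)cos(n'x) dx = 0; and by product-to-sum, ∫_0^π sin(nx)cos(n'x) dx = ½∫_0^π [sin((n+n')x) + sin((n−n')x)] dx, which is 0 when n+n' is even and 2n/(n²−n'²) when n+n' is odd (it need not vanish on (0, π)).
  u² squared terms: (-1)²·∫sin(4x)² dx = 1·π/2 = π/2;  (-1)²·∫sin(5x)² dx = 1·π/2 = π/2.
  u² cross terms: 2·(-1)·(-1)·∫sin(4x)·sin(5x) dx = 2·(0) = 0.
  So ∫_0^π u² dx = π/2 + π/2 + 0 = π.
  (u')² squared terms: (-5)²·∫cos(5x)² dx = 25·π/2 = 25*π/2;  (-4)²·∫cos(4x)² dx = 16·π/2 = 8*π.
  (u')² cross terms: 2·(-5)·(-4)·∫cos(5x)·cos(4x) dx = 40·(0) = 0.
  So ∫_0^π (u')² dx = 25*π/2 + 8*π + 0 = 41*π/2.
||u||_{H^1}^2 = (π) + (41*π/2) = 43*π/2.


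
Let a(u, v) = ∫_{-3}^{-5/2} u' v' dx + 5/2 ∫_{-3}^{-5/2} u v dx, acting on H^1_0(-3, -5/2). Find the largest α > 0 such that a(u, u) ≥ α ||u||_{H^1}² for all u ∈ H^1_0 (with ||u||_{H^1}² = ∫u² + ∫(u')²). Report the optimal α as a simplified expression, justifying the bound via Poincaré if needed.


α = 1

Coercivity of a(·,·) on H^1_0(-3, -5/2) means a(u, u) ≥ α ||u||_{H^1}² for every u ∈ H^1_0.
The interval has length L = 1/2, and Poincaré/coercivity depend only on L. Here a(u, u) = ∫(u')² + (5/2)·∫u².
Here c = 5/2 ≥ 1, so a(u,u) = ∫(u')² + c∫u² ≥ ∫(u')² + ∫u² = ||u||_{H^1}², i.e. α = 1 works. No larger α is possible: a(u,u) ≥ α||u||_{H^1}² means (1−α)∫(u')² ≥ (α−c)∫u², and for the modes u_n = sin(nπ(x−x₀)/L) (x₀ the left endpoint) one has ∫u_n²/∫(u_n')² = (L/(nπ))² → 0, so a(u_n,u_n)/||u_n||_{H^1}² → 1. Hence the optimal constant is α = 1.
Therefore α = 1.


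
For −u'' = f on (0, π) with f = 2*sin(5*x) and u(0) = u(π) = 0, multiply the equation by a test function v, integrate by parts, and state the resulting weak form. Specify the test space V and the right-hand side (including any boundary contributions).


V = H^1_0(0, π) (so v(0) = v(π) = 0); weak form: ∫_0^π u'v' dx = ∫_0^π (2*sin(5*x)) v dx for all v ∈ V.

Multiply both sides by a test function v and integrate from 0 to π:
  ∫_0^π −u''(x) v(x) dx = ∫_0^π f(x) v(x) dx.
Integrate the LHS by parts once:
  ∫_0^π −u'' v dx = −[u'(x) v(x)]_0^π + ∫_0^π u'(x) v'(x) dx.
Thus ∫_0^π u'(x) v'(x) dx = ∫_0^π f(x) v(x) dx + [u'(x) v(x)]_0^π.
Choose V so that boundary terms are either known or forced to vanish.
u is Dirichlet: u(0) = u(π) = 0. Let V = H^1_0(0, π); then v(0) = v(π) = 0, and [u' v]_0^π = 0.
Weak formulation: find u (satisfying any essential BC) such that ∫_0^π u'(x) v'(x) dx = ∫_0^π f v dx for all v ∈ V.
Substituting f(x) = 2*sin(5*x), the right-hand side is ∫_0^π (2*sin(5*x)) v dx.


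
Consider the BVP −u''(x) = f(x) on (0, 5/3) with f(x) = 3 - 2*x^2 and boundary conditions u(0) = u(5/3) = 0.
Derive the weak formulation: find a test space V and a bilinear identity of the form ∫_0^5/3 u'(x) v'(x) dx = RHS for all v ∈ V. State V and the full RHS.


V = H^1_0(0, 5/3) (so v(0) = v(5/3) = 0); weak form: ∫_0^5/3 u'v' dx = ∫_0^5/3 (3 - 2*x^2) v dx for all v ∈ V.

Multiply both sides by a test function v and integrate from 0 to 5/3:
  ∫_0^5/3 −u''(x) v(x) dx = ∫_0^5/3 f(x) v(x) dx.
Integrate the LHS by parts once:
  ∫_0^5/3 −u'' v dx = −[u'(x) v(x)]_0^5/3 + ∫_0^5/3 u'(x) v'(x) dx.
Thus ∫_0^5/3 u'(x) v'(x) dx = ∫_0^5/3 f(x) v(x) dx + [u'(x) v(x)]_0^5/3.
Choose V so that boundary terms are either known or forced to vanish.
u is Dirichlet: u(0) = u(5/3) = 0. Let V = H^1_0(0, 5/3); then v(0) = v(5/3) = 0, and [u' v]_0^5/3 = 0.
Weak formulation: find u (satisfying any essential BC) such that ∫_0^5/3 u'(x) v'(x) dx = ∫_0^5/3 f v dx for all v ∈ V.
Substituting f(x) = 3 - 2*x^2, the right-hand side is ∫_0^5/3 (3 - 2*x^2) v dx.


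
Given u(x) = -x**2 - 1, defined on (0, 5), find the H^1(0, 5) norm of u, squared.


||u||_{H^1}^2 = 880

The H^1 norm (squared) on an interval (0, L) is
  ||u||_{H^1}^2 = ∫_0^L u(x)^2 dx + ∫_0^L u'(x)^2 dx.
Compute u'(x) = -2*x.
Then u(x)^2 = x**4 + 2*x**2 + 1 and u'(x)^2 = 4*x**2.
Integrate each monomial from 0 to 5 using ∫_0^5 c·x^n dx = c·5^(n+1)/(n+1):
  ∫_0^5 u(x)^2 dx = ∫_0^5 (x^4 + 2*x^2 + 1) dx. Term by term:
    ∫_0^5 x^4 dx = 625;  ∫_0^5 2*x^2 dx = 250/3;  ∫_0^5 1 dx = 5.
  Sum: 625 + 250/3 + 5 = 2140/3.
  ∫_0^5 u'(x)^2 dx = ∫_0^5 (4*x^2) dx. Term by term:
    ∫_0^5 4*x^2 dx = 500/3.
Adding: ||u||_{H^1}^2 = 2140/3 + 500/3 = 880.


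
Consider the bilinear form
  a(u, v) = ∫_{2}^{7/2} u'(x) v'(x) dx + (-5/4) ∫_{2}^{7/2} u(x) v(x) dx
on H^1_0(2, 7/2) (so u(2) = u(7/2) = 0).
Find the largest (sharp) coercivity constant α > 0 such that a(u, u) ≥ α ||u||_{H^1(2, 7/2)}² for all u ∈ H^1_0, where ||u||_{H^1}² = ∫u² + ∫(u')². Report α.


α = (-45 + 16*π^2)/(4*(9 + 4*π^2))

Coercivity of a(·,·) on H^1_0(2, 7/2) means a(u, u) ≥ α ||u||_{H^1}² for every u ∈ H^1_0.
The interval has length L = 3/2, and Poincaré/coercivity depend only on L. Here a(u, u) = ∫(u')² + (-5/4)·∫u².
Here c = -5/4 < 0 with |c| < (π/L)² = 4*π^2/9, so coercivity still holds. The condition a(u,u) ≥ α||u||_{H^1}² reads (1−α)∫(u')² ≥ (α−c)∫u². Any admissible α is ≤ 1 (rapidly oscillating u have ∫u²/∫(u')² → 0), and α = 1 would force 0 ≥ (1−c)∫u², impossible since c < 1; so 1−α > 0. By the sharp Poincaré inequality on H^1_0 of an interval of length L, ∫(u')² ≥ (π/L)²∫u² with equality for the first sine mode sin(π(x−x₀)/L) (x₀ the left endpoint), so the inequality holds for all u iff (1−α)(π/L)² ≥ α − c, i.e. α ≤ ((π/L)² + c)/((π/L)² + 1) = (1 + c(L/π)²)/(1 + (L/π)²). (Direct route, valid since c ≤ 0: Poincaré gives c∫u² ≥ c(L/π)²∫(u')², so a(u,u) ≥ (1 + c(L/π)²)∫(u')², while ||u||_{H^1}² ≤ (1 + (L/π)²)∫(u')²; dividing yields the same α.) With (π/L)² = 4*π^2/9 and c = -5/4, the largest admissible constant is α = ((π/L)² + c)/((π/L)² + 1).
Simplifying, α = (-45 + 16*π^2)/(4*(9 + 4*π^2)).


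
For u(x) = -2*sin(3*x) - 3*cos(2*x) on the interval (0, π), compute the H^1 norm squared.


||u||_{H^1(0,π)}^2 = 72 + 85*π/2

u'(x) = 6*sin(2*x) - 6*cos(3*x).
Expand u² and (u')² and integrate term by term on (0, π), using: for integers n ≥ 1, ∫_0^π sin²(nx) dx = ∫_0^π cos²(nx) dx = π/2; for n ≠ n', ∫_0^π sin(nx)sin(n'x) dx = ∫_0^π cos(nx)cos(n'x) dx = 0; and by product-to-sum, ∫_0^π sin(nx)cos(n'x) dx = ½∫_0^π [sin((n+n')x) + sin((n−n')x)] dx, which is 0 when n+n' is even and 2n/(n²−n'²) when n+n' is odd (it need not vanish on (0, π)).
  u² squared terms: (-3)²·∫cos(2x)² dx = 9·π/2 = 9*π/2;  (-2)²·∫sin(3x)² dx = 4·π/2 = 2*π.
  u² cross terms: 2·(-3)·(-2)·∫cos(2x)·sin(3x) dx = 12·(6/5) = 72/5.
  So ∫_0^π u² dx = 9*π/2 + 2*π + 72/5 = 72/5 + 13*π/2.
  (u')² squared terms: (-6)²·∫cos(3x)² dx = 36·π/2 = 18*π;  (6)²·∫sin(2x)² dx = 36·π/2 = 18*π.
  (u')² cross terms: 2·(-6)·(6)·∫cos(3x)·sin(2x) dx = -72·(-4/5) = 288/5.
  So ∫_0^π (u')² dx = 18*π + 18*π + 288/5 = 288/5 + 36*π.
||u||_{H^1}^2 = (72/5 + 13*π/2) + (288/5 + 36*π) = 72 + 85*π/2.


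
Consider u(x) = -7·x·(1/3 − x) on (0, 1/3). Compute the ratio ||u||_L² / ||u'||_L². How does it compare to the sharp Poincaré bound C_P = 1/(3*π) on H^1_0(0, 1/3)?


||u||_L² / ||u'||_L² = sqrt(10)/30 < C_P = 1/(3*π).

u(x) = -7·x·(1/3 − x), so u'(x) = 14*x - 7/3.
u(x) = -7·x·(1/3 − x) vanishes at x = 0 and x = 1/3, so u ∈ H^1_0(0, 1/3). Differentiate via the product rule and integrate the resulting polynomials term by term.
  ∫_0^1/3 u² dx = ∫_0^1/3 (49*x^4 - 98*x^3/3 + 49*x^2/9) dx. Term by term:
    ∫_0^1/3 49*x^4 dx = 49/1215;  ∫_0^1/3 -98*x^3/3 dx = -49/486;  ∫_0^1/3 49*x^2/9 dx = 49/729.
  Sum: 49/1215 − 49/486 + 49/729 = 49/7290.
  ∫_0^1/3 (u')² dx = ∫_0^1/3 (196*x^2 - 196*x/3 + 49/9) dx. Term by term:
    ∫_0^1/3 196*x^2 dx = 196/81;  ∫_0^1/3 -196*x/3 dx = -98/27;  ∫_0^1/3 49/9 dx = 49/27.
  Sum: 196/81 − 98/27 + 49/27 = 49/81.
∫_0^1/3 u² dx = 49/7290, so ||u||_L² = 7*sqrt(10)/270.
∫_0^1/3 (u')² dx = 49/81, so ||u'||_L² = 7/9.
Ratio ||u||_L² / ||u'||_L² = sqrt(10)/30.
Sharp Poincaré constant on H^1_0(0, 1/3) is C_P = L/π = 1/(3*π), achieved by sin(3*π·x).
A polynomial bump cannot attain the sharp Poincaré constant (only the first sine eigenfunction does), so the ratio is strictly less than C_P, consistent with ||u||_L² ≤ C_P ||u'||_L².


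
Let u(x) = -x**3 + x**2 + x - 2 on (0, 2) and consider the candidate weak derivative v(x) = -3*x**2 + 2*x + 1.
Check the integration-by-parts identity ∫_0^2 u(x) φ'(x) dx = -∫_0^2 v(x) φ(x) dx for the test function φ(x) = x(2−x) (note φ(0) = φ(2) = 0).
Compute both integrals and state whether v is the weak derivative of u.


LHS = 4/5, RHS = 4/5. Yes, v = u' weakly.

u(x) = -x**3 + x**2 + x - 2, classical derivative u'(x) = -3*x**2 + 2*x + 1.
φ(x) = x(2−x), so φ'(x) = 2 - 2*x.
Note φ(0) = φ(2) = 0, so the boundary term u·φ vanishes.
LHS = ∫_0^2 u(x) φ'(x) dx = ∫_0^2 (2*x^4 - 4*x^3 + 6*x - 4) dx. Term by term:
  ∫_0^2 2*x^4 dx = 64/5;  ∫_0^2 -4*x^3 dx = -16;  ∫_0^2 6*x dx = 12;
  ∫_0^2 -4 dx = -8.
Sum: 64/5 − 16 + 12 − 8 = 4/5.
So LHS = 4/5.
∫_0^2 v(x) φ(x) dx = ∫_0^2 (3*x^4 - 8*x^3 + 3*x^2 + 2*x) dx. Term by term:
  ∫_0^2 3*x^4 dx = 96/5;  ∫_0^2 -8*x^3 dx = -32;  ∫_0^2 3*x^2 dx = 8;
  ∫_0^2 2*x dx = 4.
Sum: 96/5 − 32 + 8 + 4 = -4/5.
So RHS = -∫_0^2 v(x) φ(x) dx = 4/5.
LHS = RHS, so the identity holds for this test φ.
Moreover u is smooth here and v(x) = u'(x) = -3*x**2 + 2*x + 1 pointwise, so the identity holds for every test function. Hence v is the weak derivative of u.


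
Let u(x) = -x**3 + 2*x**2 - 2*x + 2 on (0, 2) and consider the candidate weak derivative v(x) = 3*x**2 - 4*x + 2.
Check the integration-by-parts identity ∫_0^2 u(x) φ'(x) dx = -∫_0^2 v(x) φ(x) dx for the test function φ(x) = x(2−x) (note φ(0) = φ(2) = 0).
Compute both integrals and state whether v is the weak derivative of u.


LHS = 32/15, RHS = -32/15. No, v is not the weak derivative of u.

u(x) = -x**3 + 2*x**2 - 2*x + 2, classical derivative u'(x) = -3*x**2 + 4*x - 2.
φ(x) = x(2−x), so φ'(x) = 2 - 2*x.
Note φ(0) = φ(2) = 0, so the boundary term u·φ vanishes.
LHS = ∫_0^2 u(x) φ'(x) dx = ∫_0^2 (2*x^4 - 6*x^3 + 8*x^2 - 8*x + 4) dx. Term by term:
  ∫_0^2 2*x^4 dx = 64/5;  ∫_0^2 -6*x^3 dx = -24;  ∫_0^2 8*x^2 dx = 64/3;
  ∫_0^2 -8*x dx = -16;  ∫_0^2 4 dx = 8.
Sum: 64/5 − 24 + 64/3 − 16 + 8 = 32/15.
So LHS = 32/15.
∫_0^2 v(x) φ(x) dx = ∫_0^2 (-3*x^4 + 10*x^3 - 10*x^2 + 4*x) dx. Term by term:
  ∫_0^2 -3*x^4 dx = -96/5;  ∫_0^2 10*x^3 dx = 40;  ∫_0^2 -10*x^2 dx = -80/3;
  ∫_0^2 4*x dx = 8.
Sum: -96/5 + 40 − 80/3 + 8 = 32/15.
So RHS = -∫_0^2 v(x) φ(x) dx = -32/15.
LHS − RHS = 64/15 ≠ 0, so the identity fails.
(For a valid weak derivative the identity must hold for EVERY test function, in particular this one. The failure shows v is NOT the weak derivative of u.)
Correct weak derivative would be u'(x) = -3*x**2 + 4*x - 2.


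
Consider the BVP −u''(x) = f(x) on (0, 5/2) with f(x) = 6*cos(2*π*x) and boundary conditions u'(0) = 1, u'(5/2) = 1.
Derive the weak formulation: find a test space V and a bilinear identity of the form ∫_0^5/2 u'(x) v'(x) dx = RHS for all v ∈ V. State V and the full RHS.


V = H^1(0, 5/2) (v unrestricted at boundary; u is determined up to an additive constant); weak form: ∫_0^5/2 u'v' dx = ∫_0^5/2 (6*cos(2*π*x)) v dx + v(5/2) − v(0) for all v ∈ V.

Multiply both sides by a test function v and integrate from 0 to 5/2:
  ∫_0^5/2 −u''(x) v(x) dx = ∫_0^5/2 f(x) v(x) dx.
Integrate the LHS by parts once:
  ∫_0^5/2 −u'' v dx = −[u'(x) v(x)]_0^5/2 + ∫_0^5/2 u'(x) v'(x) dx.
Thus ∫_0^5/2 u'(x) v'(x) dx = ∫_0^5/2 f(x) v(x) dx + [u'(x) v(x)]_0^5/2.
Choose V so that boundary terms are either known or forced to vanish.
u has inhomogeneous Neumann u'(0) = 1, u'(5/2) = 1. [u' v]_0^5/2 = (1)·v(5/2) − (1)·v(0) = v(5/2) − v(0). Take V = H^1(0, 5/2); boundary term becomes part of RHS.
Weak formulation: find u (satisfying any essential BC) such that ∫_0^5/2 u'(x) v'(x) dx = ∫_0^5/2 f v dx + v(5/2) − v(0) for all v ∈ V (Neumann data are natural BCs: they enter the RHS as boundary terms).
Substituting f(x) = 6*cos(2*π*x), the right-hand side is ∫_0^5/2 (6*cos(2*π*x)) v dx + v(5/2) − v(0).
Compatibility check (pure Neumann): taking v ≡ 1 ∈ V gives 0 = ∫_0^5/2 f dx + (1) − (1), i.e. ∫_0^5/2 f dx must equal u'(0) − u'(5/2) = 0. Indeed ∫_0^5/2 (6*cos(2*π*x)) dx = 0, so the data are compatible. The solution is then unique only up to an additive constant (fix it e.g. by requiring ∫_0^5/2 u dx = 0).


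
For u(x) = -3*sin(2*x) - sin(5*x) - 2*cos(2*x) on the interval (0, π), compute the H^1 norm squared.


||u||_{H^1(0,π)}^2 = 200/21 + 91*π/2

u'(x) = 4*sin(2*x) - 6*cos(2*x) - 5*cos(5*x).
Expand u² and (u')² and integrate term by term on (0, π), using: for integers n ≥ 1, ∫_0^π sin²(nx) dx = ∫_0^π cos²(nx) dx = π/2; for n ≠ n', ∫_0^π sin(nx)sin(n'x) dx = ∫_0^π cos(nx)cos(n'x) dx = 0; and by product-to-sum, ∫_0^π sin(nx)cos(n'x) dx = ½∫_0^π [sin((n+n')x) + sin((n−n')x)] dx, which is 0 when n+n' is even and 2n/(n²−n'²) when n+n' is odd (it need not vanish on (0, π)).
  u² squared terms: (-1)²·∫sin(5x)² dx = 1·π/2 = π/2;  (-3)²·∫sin(2x)² dx = 9·π/2 = 9*π/2;  (-2)²·∫cos(2x)² dx = 4·π/2 = 2*π.
  u² cross terms: 2·(-1)·(-3)·∫sin(5x)·sin(2x) dx = 6·(0) = 0;  2·(-1)·(-2)·∫sin(5x)·cos(2x) dx = 4·(10/21) = 40/21;  2·(-3)·(-2)·∫sin(2x)·cos(2x) dx = 12·(0) = 0.
  So ∫_0^π u² dx = π/2 + 9*π/2 + 2*π + 0 + 40/21 + 0 = 40/21 + 7*π.
  (u')² squared terms: (-6)²·∫cos(2x)² dx = 36·π/2 = 18*π;  (-5)²·∫cos(5x)² dx = 25·π/2 = 25*π/2;  (4)²·∫sin(2x)² dx = 16·π/2 = 8*π.
  (u')² cross terms: 2·(-6)·(-5)·∫cos(2x)·cos(5x) dx = 60·(0) = 0;  2·(-6)·(4)·∫cos(2x)·sin(2x) dx = -48·(0) = 0;  2·(-5)·(4)·∫cos(5x)·sin(2x) dx = -40·(-4/21) = 160/21.
  So ∫_0^π (u')² dx = 18*π + 25*π/2 + 8*π + 0 + 0 + 160/21 = 160/21 + 77*π/2.
||u||_{H^1}^2 = (40/21 + 7*π) + (160/21 + 77*π/2) = 200/21 + 91*π/2.


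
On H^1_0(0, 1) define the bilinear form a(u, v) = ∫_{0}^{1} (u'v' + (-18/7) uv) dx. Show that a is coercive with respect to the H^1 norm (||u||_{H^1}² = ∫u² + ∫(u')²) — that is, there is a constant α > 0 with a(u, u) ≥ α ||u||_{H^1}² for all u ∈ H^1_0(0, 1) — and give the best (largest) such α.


α = (-18/7 + π^2)/(1 + π^2)

Coercivity of a(·,·) on H^1_0(0, 1) means a(u, u) ≥ α ||u||_{H^1}² for every u ∈ H^1_0.
The interval has length L = 1, and Poincaré/coercivity depend only on L. Here a(u, u) = ∫(u')² + (-18/7)·∫u².
Here c = -18/7 < 0 with |c| < (π/L)² = π^2, so coercivity still holds. The condition a(u,u) ≥ α||u||_{H^1}² reads (1−α)∫(u')² ≥ (α−c)∫u². Any admissible α is ≤ 1 (rapidly oscillating u have ∫u²/∫(u')² → 0), and α = 1 would force 0 ≥ (1−c)∫u², impossible since c < 1; so 1−α > 0. By the sharp Poincaré inequality on H^1_0 of an interval of length L, ∫(u')² ≥ (π/L)²∫u² with equality for the first sine mode sin(π(x−x₀)/L) (x₀ the left endpoint), so the inequality holds for all u iff (1−α)(π/L)² ≥ α − c, i.e. α ≤ ((π/L)² + c)/((π/L)² + 1) = (1 + c(L/π)²)/(1 + (L/π)²). (Direct route, valid since c ≤ 0: Poincaré gives c∫u² ≥ c(L/π)²∫(u')², so a(u,u) ≥ (1 + c(L/π)²)∫(u')², while ||u||_{H^1}² ≤ (1 + (L/π)²)∫(u')²; dividing yields the same α.) With (π/L)² = π^2 and c = -18/7, the largest admissible constant is α = ((π/L)² + c)/((π/L)² + 1).
Simplifying, α = (-18/7 + π^2)/(1 + π^2).


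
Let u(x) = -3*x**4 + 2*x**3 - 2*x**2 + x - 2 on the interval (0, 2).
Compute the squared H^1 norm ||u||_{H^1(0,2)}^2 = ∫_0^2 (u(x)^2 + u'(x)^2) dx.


||u||_{H^1}^2 = 219434/105

The H^1 norm (squared) on an interval (0, L) is
  ||u||_{H^1}^2 = ∫_0^L u(x)^2 dx + ∫_0^L u'(x)^2 dx.
Compute u'(x) = -12*x**3 + 6*x**2 - 4*x + 1.
Then u(x)^2 = 9*x**8 - 12*x**7 + 16*x**6 - 14*x**5 + 20*x**4 - 12*x**3 + 9*x**2 - 4*x + 4 and u'(x)^2 = 144*x**6 - 144*x**5 + 132*x**4 - 72*x**3 + 28*x**2 - 8*x + 1.
Integrate each monomial from 0 to 2 using ∫_0^2 c·x^n dx = c·2^(n+1)/(n+1):
  ∫_0^2 u(x)^2 dx = ∫_0^2 (9*x^8 - 12*x^7 + 16*x^6 - 14*x^5 + 20*x^4 - 12*x^3 + 9*x^2 - 4*x + 4) dx. Term by term:
    ∫_0^2 9*x^8 dx = 512;  ∫_0^2 -12*x^7 dx = -384;  ∫_0^2 16*x^6 dx = 2048/7;
    ∫_0^2 -14*x^5 dx = -448/3;  ∫_0^2 20*x^4 dx = 128;  ∫_0^2 -12*x^3 dx = -48;
    ∫_0^2 9*x^2 dx = 24;  ∫_0^2 -4*x dx = -8;  ∫_0^2 4 dx = 8.
  Sum: 512 − 384 + 2048/7 − 448/3 + 128 − 48 + 24 − 8 + 8 = 7880/21.
  ∫_0^2 u'(x)^2 dx = ∫_0^2 (144*x^6 - 144*x^5 + 132*x^4 - 72*x^3 + 28*x^2 - 8*x + 1) dx. Term by term:
    ∫_0^2 144*x^6 dx = 18432/7;  ∫_0^2 -144*x^5 dx = -1536;  ∫_0^2 132*x^4 dx = 4224/5;
    ∫_0^2 -72*x^3 dx = -288;  ∫_0^2 28*x^2 dx = 224/3;  ∫_0^2 -8*x dx = -16;
    ∫_0^2 1 dx = 2.
  Sum: 18432/7 − 1536 + 4224/5 − 288 + 224/3 − 16 + 2 = 180034/105.
Adding: ||u||_{H^1}^2 = 7880/21 + 180034/105 = 219434/105.


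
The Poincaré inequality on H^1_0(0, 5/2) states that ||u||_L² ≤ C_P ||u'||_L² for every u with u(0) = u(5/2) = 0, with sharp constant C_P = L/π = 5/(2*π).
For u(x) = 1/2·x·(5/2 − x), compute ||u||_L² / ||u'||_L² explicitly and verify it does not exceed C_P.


||u||_L² / ||u'||_L² = sqrt(10)/4 < C_P = 5/(2*π).

u(x) = 1/2·x·(5/2 − x), so u'(x) = 5/4 - x.
u(x) = 1/2·x·(5/2 − x) vanishes at x = 0 and x = 5/2, so u ∈ H^1_0(0, 5/2). Differentiate via the product rule and integrate the resulting polynomials term by term.
  ∫_0^5/2 u² dx = ∫_0^5/2 (x^4/4 - 5*x^3/4 + 25*x^2/16) dx. Term by term:
    ∫_0^5/2 x^4/4 dx = 625/128;  ∫_0^5/2 -5*x^3/4 dx = -3125/256;  ∫_0^5/2 25*x^2/16 dx = 3125/384.
  Sum: 625/128 − 3125/256 + 3125/384 = 625/768.
  ∫_0^5/2 (u')² dx = ∫_0^5/2 (x^2 - 5*x/2 + 25/16) dx. Term by term:
    ∫_0^5/2 x^2 dx = 125/24;  ∫_0^5/2 -5*x/2 dx = -125/16;  ∫_0^5/2 25/16 dx = 125/32.
  Sum: 125/24 − 125/16 + 125/32 = 125/96.
∫_0^5/2 u² dx = 625/768, so ||u||_L² = 25*sqrt(3)/48.
∫_0^5/2 (u')² dx = 125/96, so ||u'||_L² = 5*sqrt(30)/24.
Ratio ||u||_L² / ||u'||_L² = sqrt(10)/4.
Sharp Poincaré constant on H^1_0(0, 5/2) is C_P = L/π = 5/(2*π), achieved by sin(2*π/5·x).
A polynomial bump cannot attain the sharp Poincaré constant (only the first sine eigenfunction does), so the ratio is strictly less than C_P, consistent with ||u||_L² ≤ C_P ||u'||_L².


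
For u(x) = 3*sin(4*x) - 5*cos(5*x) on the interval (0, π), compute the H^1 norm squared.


||u||_{H^1(0,π)}^2 = 2080/3 + 803*π/2

u'(x) = 25*sin(5*x) + 12*cos(4*x).
Expand u² and (u')² and integrate term by term on (0, π), using: for integers n ≥ 1, ∫_0^π sin²(nx) dx = ∫_0^π cos²(nx) dx = π/2; for n ≠ n', ∫_0^π sin(nx)sin(n'x) dx = ∫_0^π cos(nx)cos(n'x) dx = 0; and by product-to-sum, ∫_0^π sin(nx)cos(n'x) dx = ½∫_0^π [sin((n+n')x) + sin((n−n')x)] dx, which is 0 when n+n' is even and 2n/(n²−n'²) when n+n' is odd (it need not vanish on (0, π)).
  u² squared terms: (-5)²·∫cos(5x)² dx = 25·π/2 = 25*π/2;  (3)²·∫sin(4x)² dx = 9·π/2 = 9*π/2.
  u² cross terms: 2·(-5)·(3)·∫cos(5x)·sin(4x) dx = -30·(-8/9) = 80/3.
  So ∫_0^π u² dx = 25*π/2 + 9*π/2 + 80/3 = 80/3 + 17*π.
  (u')² squared terms: (12)²·∫cos(4x)² dx = 144·π/2 = 72*π;  (25)²·∫sin(5x)² dx = 625·π/2 = 625*π/2.
  (u')² cross terms: 2·(12)·(25)·∫cos(4x)·sin(5x) dx = 600·(10/9) = 2000/3.
  So ∫_0^π (u')² dx = 72*π + 625*π/2 + 2000/3 = 2000/3 + 769*π/2.
||u||_{H^1}^2 = (80/3 + 17*π) + (2000/3 + 769*π/2) = 2080/3 + 803*π/2.


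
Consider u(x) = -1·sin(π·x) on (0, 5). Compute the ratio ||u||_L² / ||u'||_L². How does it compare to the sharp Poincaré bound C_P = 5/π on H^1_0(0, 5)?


||u||_L² / ||u'||_L² = 1/π < C_P = 5/π.

u(x) = -1·sin(π·x), so u'(x) = -π*cos(π*x).
Writing u(x) = A·sin(kπx/L) with A = -1 and k = 5, use ∫_0^L sin²(kπx/L) dx = L/2 and ∫_0^L cos²(kπx/L) dx = L/2.
u² = 1·sin²(π·x) and (u')² = π^2·cos²(π·x), and each of sin², cos² integrates to L/2 = 5/2 over (0, 5).
∫_0^5 u² dx = 5/2, so ||u||_L² = sqrt(10)/2.
∫_0^5 (u')² dx = 5*π^2/2, so ||u'||_L² = sqrt(10)*π/2.
Ratio ||u||_L² / ||u'||_L² = 1/π.
Sharp Poincaré constant on H^1_0(0, 5) is C_P = L/π = 5/π, achieved by sin(π/5·x).
This is the k = 5 harmonic; the ratio L/(kπ) is strictly less than C_P = L/π, consistent with the sharp inequality ||u||_L² ≤ C_P ||u'||_L².
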